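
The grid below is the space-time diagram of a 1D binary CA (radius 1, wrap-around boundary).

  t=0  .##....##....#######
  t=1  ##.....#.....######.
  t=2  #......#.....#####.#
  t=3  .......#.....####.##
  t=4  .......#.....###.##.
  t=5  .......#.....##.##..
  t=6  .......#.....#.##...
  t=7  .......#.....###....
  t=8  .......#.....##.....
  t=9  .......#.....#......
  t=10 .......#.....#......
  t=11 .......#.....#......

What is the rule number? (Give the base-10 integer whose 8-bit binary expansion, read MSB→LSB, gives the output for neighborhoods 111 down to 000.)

  nb ###: next=#  (t=0,i=14, bit7=1)
  nb ##.: next=.  (t=0,i=2, bit6=0)
  nb #.#: next=#  (t=0,i=0, bit5=1)
  nb #..: next=.  (t=0,i=3, bit4=0)
  nb .##: next=#  (t=0,i=1, bit3=1)
  nb .#.: next=#  (t=1,i=7, bit2=1)
  nb ..#: next=.  (t=0,i=6, bit1=0)
  nb ...: next=.  (t=0,i=4, bit0=0)
  bits 10101100 = 172

172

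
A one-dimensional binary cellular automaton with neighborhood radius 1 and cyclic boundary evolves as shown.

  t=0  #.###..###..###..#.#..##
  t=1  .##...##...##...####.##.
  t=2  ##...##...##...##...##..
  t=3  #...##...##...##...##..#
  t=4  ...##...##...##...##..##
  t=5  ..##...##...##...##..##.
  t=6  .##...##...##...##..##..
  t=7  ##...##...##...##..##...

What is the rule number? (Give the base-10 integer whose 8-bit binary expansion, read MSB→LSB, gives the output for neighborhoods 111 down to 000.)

46

  [7] ### => .  t=0,i=3
  [6] ##. => .  t=0,i=0
  [5] #.# => #  t=0,i=1
  [4] #.. => .  t=0,i=5
  [3] .## => #  t=0,i=2
  [2] .#. => #  t=0,i=17
  [1] ..# => #  t=0,i=6
  [0] ... => .  t=1,i=4
  bits 00101110 = 46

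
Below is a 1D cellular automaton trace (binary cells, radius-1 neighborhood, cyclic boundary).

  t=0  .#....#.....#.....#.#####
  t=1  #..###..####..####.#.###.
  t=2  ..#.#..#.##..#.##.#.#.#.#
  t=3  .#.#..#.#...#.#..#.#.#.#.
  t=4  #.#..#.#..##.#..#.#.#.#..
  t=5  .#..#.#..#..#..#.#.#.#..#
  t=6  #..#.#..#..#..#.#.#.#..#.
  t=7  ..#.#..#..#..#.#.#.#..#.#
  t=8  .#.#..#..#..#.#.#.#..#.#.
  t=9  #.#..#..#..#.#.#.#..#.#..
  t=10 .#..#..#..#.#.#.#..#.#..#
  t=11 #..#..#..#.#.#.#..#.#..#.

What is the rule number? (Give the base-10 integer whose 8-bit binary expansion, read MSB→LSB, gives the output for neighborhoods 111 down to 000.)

163

  nb ###: next=#  (t=0,i=21, bit7=1)
  nb ##.: next=.  (t=0,i=24, bit6=0)
  nb #.#: next=#  (t=0,i=0, bit5=1)
  nb #..: next=.  (t=0,i=2, bit4=0)
  nb .##: next=.  (t=0,i=20, bit3=0)
  nb .#.: next=.  (t=0,i=1, bit2=0)
  nb ..#: next=#  (t=0,i=5, bit1=1)
  nb ...: next=#  (t=0,i=3, bit0=1)
  bits 10100011 = 163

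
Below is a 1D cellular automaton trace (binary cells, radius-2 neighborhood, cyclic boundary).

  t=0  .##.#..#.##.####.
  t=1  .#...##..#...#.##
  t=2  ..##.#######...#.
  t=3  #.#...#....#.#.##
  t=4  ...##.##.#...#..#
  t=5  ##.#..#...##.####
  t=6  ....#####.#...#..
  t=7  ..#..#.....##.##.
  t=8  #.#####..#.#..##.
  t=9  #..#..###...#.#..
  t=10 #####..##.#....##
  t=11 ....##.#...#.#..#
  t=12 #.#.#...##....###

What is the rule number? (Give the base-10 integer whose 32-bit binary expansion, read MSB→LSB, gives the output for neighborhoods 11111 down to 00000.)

  #####|.  b31=0 t=2,i=7
  ####.|.  b30=0 t=0,i=14
  ###.#|.  b29=0 t=3,i=0
  ###..|#  b28=1 t=0,i=15
  ##.##|.  b27=0 t=0,i=11
  ##.#.|.  b26=0 t=0,i=3
  ##..#|#  b25=1 t=0,i=16
  ##...|.  b24=0 t=2,i=12
  #.###|.  b23=0 t=0,i=12
  #.##.|#  b22=1 t=0,i=9
  #.#.#|#  b21=1 t=3,i=13
  #.#..|.  b20=0 t=0,i=4
  #..##|.  b19=0 t=0,i=0
  #..#.|#  b18=1 t=0,i=6
  #...#|#  b17=1 t=1,i=3
  #....|.  b16=0 t=3,i=8
  .####|#  b15=1 t=0,i=13
  .###.|#  b14=1 t=3,i=16
  .##.#|.  b13=0 t=0,i=2
  .##..|#  b12=1 t=1,i=6
  .#.##|.  b11=0 t=0,i=8
  .#.#.|.  b10=0 t=3,i=12
  .#..#|#  b9=1 t=0,i=5
  .#...|#  b8=1 t=1,i=2
  ..###|.  b7=0 t=6,i=4
  ..##.|#  b6=1 t=0,i=1
  ..#.#|.  b5=0 t=0,i=7
  ..#..|#  b4=1 t=1,i=9
  ...##|.  b3=0 t=1,i=4
  ...#.|.  b2=0 t=1,i=12
  ....#|#  b1=1 t=3,i=9
  .....|.  b0=0 t=6,i=0
  bits 00010010011001101101001101010010 = 308728658

308728658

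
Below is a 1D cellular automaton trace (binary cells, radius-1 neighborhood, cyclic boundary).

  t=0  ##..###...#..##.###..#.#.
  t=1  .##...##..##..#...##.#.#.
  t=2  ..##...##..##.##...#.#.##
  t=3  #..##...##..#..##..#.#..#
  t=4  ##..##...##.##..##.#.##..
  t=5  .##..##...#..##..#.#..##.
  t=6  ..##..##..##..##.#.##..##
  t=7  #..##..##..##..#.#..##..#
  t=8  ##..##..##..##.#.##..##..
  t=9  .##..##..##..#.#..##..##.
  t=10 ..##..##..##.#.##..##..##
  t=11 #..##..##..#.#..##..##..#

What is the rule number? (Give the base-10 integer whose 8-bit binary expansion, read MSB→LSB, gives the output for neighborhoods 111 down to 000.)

  nb ###: next=.  (t=0,i=5, bit7=0)
  nb ##.: next=#  (t=0,i=1, bit6=1)
  nb #.#: next=.  (t=0,i=15, bit5=0)
  nb #..: next=#  (t=0,i=2, bit4=1)
  nb .##: next=.  (t=0,i=0, bit3=0)
  nb .#.: next=#  (t=0,i=10, bit2=1)
  nb ..#: next=.  (t=0,i=3, bit1=0)
  nb ...: next=.  (t=0,i=8, bit0=0)
  bits 01010100 = 84

84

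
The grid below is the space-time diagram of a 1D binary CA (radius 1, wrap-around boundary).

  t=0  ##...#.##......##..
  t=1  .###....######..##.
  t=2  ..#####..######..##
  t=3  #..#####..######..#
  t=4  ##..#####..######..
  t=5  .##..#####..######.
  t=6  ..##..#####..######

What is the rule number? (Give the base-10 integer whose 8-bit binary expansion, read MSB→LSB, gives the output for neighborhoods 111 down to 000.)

  [7] ### => #  t=1,i=2
  [6] ##. => #  t=0,i=1
  [5] #.# => .  t=0,i=6
  [4] #.. => #  t=0,i=2
  [3] .## => .  t=0,i=0
  [2] .#. => .  t=0,i=5
  [1] ..# => .  t=0,i=4
  [0] ... => #  t=0,i=3
  bits 11010001 = 209

209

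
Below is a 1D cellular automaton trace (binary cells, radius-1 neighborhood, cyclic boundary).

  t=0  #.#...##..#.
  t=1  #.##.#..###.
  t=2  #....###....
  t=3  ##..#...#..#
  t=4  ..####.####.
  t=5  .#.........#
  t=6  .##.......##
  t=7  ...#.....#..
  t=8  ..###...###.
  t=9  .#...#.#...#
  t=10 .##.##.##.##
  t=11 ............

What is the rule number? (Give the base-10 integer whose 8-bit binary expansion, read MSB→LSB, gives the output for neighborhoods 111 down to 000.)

22

  ### -> .   bit 7 = 0  t=1,i=9
  ##. -> .   bit 6 = 0  t=0,i=7
  #.# -> .   bit 5 = 0  t=0,i=1
  #.. -> #   bit 4 = 1  t=0,i=3
  .## -> .   bit 3 = 0  t=0,i=6
  .#. -> #   bit 2 = 1  t=0,i=0
  ..# -> #   bit 1 = 1  t=0,i=5
  ... -> .   bit 0 = 0  t=0,i=4
  bits 00010110 = 22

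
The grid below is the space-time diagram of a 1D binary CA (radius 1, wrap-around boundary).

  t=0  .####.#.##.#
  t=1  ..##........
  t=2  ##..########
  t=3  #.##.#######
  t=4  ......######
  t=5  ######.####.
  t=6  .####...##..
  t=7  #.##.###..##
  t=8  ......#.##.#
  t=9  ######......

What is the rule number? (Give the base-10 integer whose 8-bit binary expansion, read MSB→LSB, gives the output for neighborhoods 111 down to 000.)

  [7] ### => #  t=0,i=2
  [6] ##. => .  t=0,i=4
  [5] #.# => .  t=0,i=0
  [4] #.. => #  t=1,i=4
  [3] .## => .  t=0,i=1
  [2] .#. => .  t=0,i=6
  [1] ..# => #  t=1,i=1
  [0] ... => #  t=1,i=0
  bits 10010011 = 147

147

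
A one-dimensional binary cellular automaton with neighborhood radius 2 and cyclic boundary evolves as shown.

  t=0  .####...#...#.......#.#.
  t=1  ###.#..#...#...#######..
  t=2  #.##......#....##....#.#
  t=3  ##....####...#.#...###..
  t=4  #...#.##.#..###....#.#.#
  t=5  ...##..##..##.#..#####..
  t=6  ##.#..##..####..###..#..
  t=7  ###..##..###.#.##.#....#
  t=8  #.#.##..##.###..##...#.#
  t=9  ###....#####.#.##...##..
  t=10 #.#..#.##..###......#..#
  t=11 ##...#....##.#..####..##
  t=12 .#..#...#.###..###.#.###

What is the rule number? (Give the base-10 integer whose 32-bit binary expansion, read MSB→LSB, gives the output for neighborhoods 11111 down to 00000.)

  #####|.  b31=0 t=1,i=17
  ####.|.  b30=0 t=0,i=3
  ###.#|#  b29=1 t=1,i=2
  ###..|#  b28=1 t=0,i=4
  ##.##|#  b27=1 t=2,i=1
  ##.#.|#  b26=1 t=1,i=3
  ##..#|.  b25=0 t=1,i=22
  ##...|.  b24=0 t=0,i=5
  #.###|#  b23=1 t=8,i=11
  #.##.|.  b22=0 t=2,i=2
  #.#.#|#  b21=1 t=4,i=21
  #.#..|.  b20=0 t=0,i=22
  #..##|#  b19=1 t=0,i=0
  #..#.|.  b18=0 t=1,i=6
  #...#|.  b17=0 t=0,i=6
  #....|.  b16=0 t=0,i=14
  .####|#  b15=1 t=0,i=2
  .###.|.  b14=0 t=1,i=1
  .##.#|#  b13=1 t=2,i=0
  .##..|.  b12=0 t=2,i=3
  .#.##|.  b11=0 t=2,i=22
  .#.#.|#  b10=1 t=0,i=21
  .#..#|.  b9=0 t=0,i=23
  .#...|.  b8=0 t=0,i=9
  ..###|#  b7=1 t=0,i=1
  ..##.|#  b6=1 t=2,i=15
  ..#.#|#  b5=1 t=0,i=20
  ..#..|.  b4=0 t=0,i=8
  ...##|.  b3=0 t=1,i=14
  ...#.|#  b2=1 t=0,i=7
  ....#|#  b1=1 t=0,i=18
  .....|#  b0=1 t=0,i=15
  bits 00111100101010001010010011100111 = 1017685223

1017685223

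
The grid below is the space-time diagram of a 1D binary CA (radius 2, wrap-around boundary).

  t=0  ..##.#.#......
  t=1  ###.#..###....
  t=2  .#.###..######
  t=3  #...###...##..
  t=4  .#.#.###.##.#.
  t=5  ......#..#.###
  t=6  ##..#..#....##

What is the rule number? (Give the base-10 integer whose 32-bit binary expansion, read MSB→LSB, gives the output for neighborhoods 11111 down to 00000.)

  ##### -> #   bit 31 = 1  t=2,i=10
  ####. -> .   bit 30 = 0  t=2,i=12
  ###.# -> .   bit 29 = 0  t=1,i=2
  ###.. -> #   bit 28 = 1  t=1,i=9
  ##.## -> .   bit 27 = 0  t=4,i=8
  ##.#. -> #   bit 26 = 1  t=0,i=4
  ##..# -> #   bit 25 = 1  t=2,i=6
  ##... -> #   bit 24 = 1  t=1,i=10
  #.### -> .   bit 23 = 0  t=2,i=3
  #.##. -> #   bit 22 = 1  t=4,i=9
  #.#.# -> .   bit 21 = 0  t=0,i=5
  #.#.. -> #   bit 20 = 1  t=0,i=7
  #..## -> .   bit 19 = 0  t=1,i=6
  #..#. -> .   bit 18 = 0  t=3,i=13
  #...# -> .   bit 17 = 0  t=3,i=2
  #.... -> #   bit 16 = 1  t=0,i=9
  .#### -> .   bit 15 = 0  t=2,i=9
  .###. -> #   bit 14 = 1  t=1,i=1
  .##.# -> .   bit 13 = 0  t=0,i=3
  .##.. -> .   bit 12 = 0  t=3,i=11
  .#.## -> .   bit 11 = 0  t=2,i=2
  .#.#. -> .   bit 10 = 0  t=0,i=6
  .#..# -> #   bit 9 = 1  t=1,i=5
  .#... -> #   bit 8 = 1  t=0,i=8
  ..### -> .   bit 7 = 0  t=1,i=0
  ..##. -> #   bit 6 = 1  t=0,i=2
  ..#.# -> .   bit 5 = 0  t=4,i=1
  ..#.. -> .   bit 4 = 0  t=3,i=0
  ...## -> #   bit 3 = 1  t=0,i=1
  ...#. -> .   bit 2 = 0  t=5,i=5
  ....# -> #   bit 1 = 1  t=0,i=0
  ..... -> .   bit 0 = 0  t=0,i=10
  bits 10010111010100010100001101001010 = 2538685258

2538685258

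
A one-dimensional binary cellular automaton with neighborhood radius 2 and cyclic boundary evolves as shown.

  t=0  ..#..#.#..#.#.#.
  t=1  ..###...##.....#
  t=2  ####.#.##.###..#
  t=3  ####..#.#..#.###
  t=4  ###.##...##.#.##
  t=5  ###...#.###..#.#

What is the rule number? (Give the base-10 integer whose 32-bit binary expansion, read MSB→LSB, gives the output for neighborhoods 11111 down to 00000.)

3809340377

  [31] ##### => #  t=2,i=1
  [30] ####. => #  t=2,i=2
  [29] ###.# => #  t=2,i=3
  [28] ###.. => .  t=1,i=4
  [27] ##.## => .  t=2,i=9
  [26] ##.#. => .  t=2,i=4
  [25] ##..# => #  t=2,i=13
  [24] ##... => #  t=1,i=5
  [23] #.### => .  t=2,i=10
  [22] #.##. => .  t=2,i=7
  [21] #.#.# => .  t=0,i=12
  [20] #.#.. => .  t=0,i=7
  [19] #..## => #  t=1,i=1
  [18] #..#. => #  t=0,i=4
  [17] #...# => .  t=0,i=0
  [16] #.... => #  t=1,i=11
  [15] .#### => #  t=2,i=0
  [14] .###. => #  t=1,i=3
  [13] .##.# => #  t=2,i=8
  [12] .##.. => .  t=1,i=9
  [11] .#.## => #  t=2,i=6
  [10] .#.#. => .  t=0,i=6
  [9] .#..# => #  t=0,i=3
  [8] .#... => #  t=0,i=15
  [7] ..### => #  t=1,i=2
  [6] ..##. => #  t=1,i=8
  [5] ..#.# => .  t=0,i=5
  [4] ..#.. => #  t=0,i=2
  [3] ...## => #  t=1,i=7
  [2] ...#. => .  t=0,i=1
  [1] ....# => .  t=1,i=13
  [0] ..... => #  t=1,i=12
  bits 11100011000011011110101111011001 = 3809340377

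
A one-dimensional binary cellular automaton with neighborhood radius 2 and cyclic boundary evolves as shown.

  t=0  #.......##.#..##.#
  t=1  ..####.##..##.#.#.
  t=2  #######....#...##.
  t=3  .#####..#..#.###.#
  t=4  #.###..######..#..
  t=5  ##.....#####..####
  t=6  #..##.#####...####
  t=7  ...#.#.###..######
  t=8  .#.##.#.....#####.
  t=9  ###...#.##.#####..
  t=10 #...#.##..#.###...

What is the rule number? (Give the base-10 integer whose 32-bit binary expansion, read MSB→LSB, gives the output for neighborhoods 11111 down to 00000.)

  ##### -> #   bit 31 = 1  t=2,i=2
  ####. -> #   bit 30 = 1  t=1,i=4
  ###.# -> #   bit 29 = 1  t=1,i=5
  ###.. -> .   bit 28 = 0  t=2,i=6
  ##.## -> #   bit 27 = 1  t=0,i=16
  ##.#. -> .   bit 26 = 0  t=0,i=10
  ##..# -> .   bit 25 = 0  t=1,i=9
  ##... -> .   bit 24 = 0  t=0,i=1
  #.### -> .   bit 23 = 0  t=2,i=0
  #.##. -> .   bit 22 = 0  t=0,i=17
  #.#.# -> .   bit 21 = 0  t=1,i=14
  #.#.. -> #   bit 20 = 1  t=0,i=11
  #..## -> .   bit 19 = 0  t=0,i=13
  #..#. -> #   bit 18 = 1  t=3,i=7
  #...# -> #   bit 17 = 1  t=1,i=0
  #.... -> #   bit 16 = 1  t=0,i=2
  .#### -> #   bit 15 = 1  t=1,i=3
  .###. -> .   bit 14 = 0  t=3,i=14
  .##.# -> .   bit 13 = 0  t=0,i=9
  .##.. -> .   bit 12 = 0  t=0,i=0
  .#.## -> #   bit 11 = 1  t=3,i=0
  .#.#. -> #   bit 10 = 1  t=1,i=15
  .#..# -> #   bit 9 = 1  t=0,i=12
  .#... -> .   bit 8 = 0  t=1,i=17
  ..### -> #   bit 7 = 1  t=1,i=2
  ..##. -> #   bit 6 = 1  t=0,i=8
  ..#.# -> #   bit 5 = 1  t=3,i=11
  ..#.. -> #   bit 4 = 1  t=2,i=11
  ...## -> #   bit 3 = 1  t=0,i=7
  ...#. -> .   bit 2 = 0  t=2,i=10
  ....# -> .   bit 1 = 0  t=0,i=6
  ..... -> #   bit 0 = 1  t=0,i=3
  bits 11101000000101111000111011111001 = 3893858041

3893858041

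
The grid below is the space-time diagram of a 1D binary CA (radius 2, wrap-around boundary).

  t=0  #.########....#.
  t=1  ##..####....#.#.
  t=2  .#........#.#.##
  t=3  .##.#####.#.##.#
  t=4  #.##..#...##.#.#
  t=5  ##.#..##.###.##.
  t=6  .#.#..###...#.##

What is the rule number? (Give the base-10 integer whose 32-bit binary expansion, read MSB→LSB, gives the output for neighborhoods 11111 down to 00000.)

2284861819

  ##### -> #   bit 31 = 1  t=0,i=4
  ####. -> .   bit 30 = 0  t=0,i=8
  ###.# -> .   bit 29 = 0  t=3,i=8
  ###.. -> .   bit 28 = 0  t=0,i=9
  ##.## -> #   bit 27 = 1  t=3,i=3
  ##.#. -> .   bit 26 = 0  t=2,i=0
  ##..# -> .   bit 25 = 0  t=1,i=2
  ##... -> .   bit 24 = 0  t=0,i=10
  #.### -> .   bit 23 = 0  t=0,i=2
  #.##. -> .   bit 22 = 0  t=1,i=0
  #.#.# -> #   bit 21 = 1  t=0,i=0
  #.#.. -> #   bit 20 = 1  t=2,i=1
  #..## -> .   bit 19 = 0  t=1,i=3
  #..#. -> .   bit 18 = 0  t=4,i=5
  #...# -> .   bit 17 = 0  t=4,i=8
  #.... -> .   bit 16 = 0  t=0,i=11
  .#### -> .   bit 15 = 0  t=0,i=3
  .###. -> .   bit 14 = 0  t=5,i=10
  .##.# -> #   bit 13 = 1  t=2,i=15
  .##.. -> #   bit 12 = 1  t=1,i=1
  .#.## -> #   bit 11 = 1  t=0,i=1
  .#.#. -> .   bit 10 = 0  t=0,i=15
  .#..# -> .   bit 9 = 0  t=5,i=4
  .#... -> #   bit 8 = 1  t=2,i=2
  ..### -> .   bit 7 = 0  t=1,i=4
  ..##. -> #   bit 6 = 1  t=4,i=10
  ..#.# -> #   bit 5 = 1  t=0,i=14
  ..#.. -> #   bit 4 = 1  t=4,i=6
  ...## -> #   bit 3 = 1  t=4,i=9
  ...#. -> .   bit 2 = 0  t=0,i=13
  ....# -> #   bit 1 = 1  t=0,i=12
  ..... -> #   bit 0 = 1  t=2,i=4
  bits 10001000001100000011100101111011 = 2284861819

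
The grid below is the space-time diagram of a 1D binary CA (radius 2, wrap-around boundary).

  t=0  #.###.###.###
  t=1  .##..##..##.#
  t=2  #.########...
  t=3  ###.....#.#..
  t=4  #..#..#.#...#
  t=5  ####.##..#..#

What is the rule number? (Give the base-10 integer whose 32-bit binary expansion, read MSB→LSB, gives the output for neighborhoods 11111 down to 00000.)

  ##### -> .   bit 31 = 0  t=2,i=4
  ####. -> #   bit 30 = 1  t=0,i=12
  ###.# -> .   bit 29 = 0  t=0,i=0
  ###.. -> .   bit 28 = 0  t=2,i=9
  ##.## -> #   bit 27 = 1  t=0,i=1
  ##.#. -> .   bit 26 = 0  t=1,i=11
  ##..# -> #   bit 25 = 1  t=1,i=3
  ##... -> #   bit 24 = 1  t=2,i=10
  #.### -> #   bit 23 = 1  t=0,i=2
  #.##. -> .   bit 22 = 0  t=1,i=1
  #.#.# -> .   bit 21 = 0  t=1,i=12
  #.#.. -> .   bit 20 = 0  t=3,i=10
  #..## -> #   bit 19 = 1  t=1,i=4
  #..#. -> #   bit 18 = 1  t=4,i=2
  #...# -> .   bit 17 = 0  t=2,i=11
  #.... -> .   bit 16 = 0  t=3,i=4
  .#### -> .   bit 15 = 0  t=0,i=11
  .###. -> .   bit 14 = 0  t=0,i=3
  .##.# -> .   bit 13 = 0  t=1,i=10
  .##.. -> #   bit 12 = 1  t=1,i=2
  .#.## -> #   bit 11 = 1  t=1,i=0
  .#.#. -> .   bit 10 = 0  t=3,i=9
  .#..# -> .   bit 9 = 0  t=3,i=11
  .#... -> #   bit 8 = 1  t=4,i=9
  ..### -> #   bit 7 = 1  t=3,i=0
  ..##. -> #   bit 6 = 1  t=1,i=5
  ..#.# -> #   bit 5 = 1  t=2,i=0
  ..#.. -> #   bit 4 = 1  t=4,i=3
  ...## -> .   bit 3 = 0  t=4,i=11
  ...#. -> .   bit 2 = 0  t=2,i=12
  ....# -> #   bit 1 = 1  t=3,i=6
  ..... -> .   bit 0 = 0  t=3,i=5
  bits 01001011100011000001100111110010 = 1267472882

1267472882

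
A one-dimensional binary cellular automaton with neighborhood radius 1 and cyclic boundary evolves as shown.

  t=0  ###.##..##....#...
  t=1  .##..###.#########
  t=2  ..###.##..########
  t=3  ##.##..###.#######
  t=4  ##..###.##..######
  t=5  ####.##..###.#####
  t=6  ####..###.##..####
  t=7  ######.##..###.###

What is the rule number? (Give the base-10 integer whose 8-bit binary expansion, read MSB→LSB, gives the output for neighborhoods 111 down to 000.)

  [7] ### => #  t=0,i=1
  [6] ##. => #  t=0,i=2
  [5] #.# => .  t=0,i=3
  [4] #.. => #  t=0,i=6
  [3] .## => .  t=0,i=0
  [2] .#. => #  t=0,i=14
  [1] ..# => #  t=0,i=7
  [0] ... => #  t=0,i=11
  bits 11010111 = 215

215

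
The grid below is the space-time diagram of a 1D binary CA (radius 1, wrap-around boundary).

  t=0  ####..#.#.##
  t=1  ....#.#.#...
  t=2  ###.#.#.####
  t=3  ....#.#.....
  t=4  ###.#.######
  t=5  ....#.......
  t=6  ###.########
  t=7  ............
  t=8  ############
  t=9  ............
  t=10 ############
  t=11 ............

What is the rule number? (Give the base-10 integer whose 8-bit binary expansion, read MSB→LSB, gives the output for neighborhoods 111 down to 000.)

21

  ###|.  b7=0 t=0,i=0
  ##.|.  b6=0 t=0,i=3
  #.#|.  b5=0 t=0,i=7
  #..|#  b4=1 t=0,i=4
  .##|.  b3=0 t=0,i=10
  .#.|#  b2=1 t=0,i=6
  ..#|.  b1=0 t=0,i=5
  ...|#  b0=1 t=1,i=0
  bits 00010101 = 21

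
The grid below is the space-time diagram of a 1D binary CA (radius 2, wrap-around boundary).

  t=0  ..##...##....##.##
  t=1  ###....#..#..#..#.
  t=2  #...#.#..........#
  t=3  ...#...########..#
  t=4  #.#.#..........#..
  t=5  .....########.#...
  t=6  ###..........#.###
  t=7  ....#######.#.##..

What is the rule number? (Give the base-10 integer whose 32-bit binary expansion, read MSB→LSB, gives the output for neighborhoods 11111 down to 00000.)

113838405

  ##### -> .   bit 31 = 0  t=3,i=9
  ####. -> .   bit 30 = 0  t=3,i=13
  ###.# -> .   bit 29 = 0  t=5,i=12
  ###.. -> .   bit 28 = 0  t=1,i=2
  ##.## -> .   bit 27 = 0  t=0,i=15
  ##.#. -> #   bit 26 = 1  t=5,i=13
  ##..# -> #   bit 25 = 1  t=0,i=0
  ##... -> .   bit 24 = 0  t=0,i=4
  #.### -> #   bit 23 = 1  t=1,i=0
  #.##. -> #   bit 22 = 1  t=0,i=16
  #.#.# -> .   bit 21 = 0  t=4,i=2
  #.#.. -> .   bit 20 = 0  t=2,i=6
  #..## -> #   bit 19 = 1  t=0,i=1
  #..#. -> .   bit 18 = 0  t=1,i=9
  #...# -> .   bit 17 = 0  t=0,i=5
  #.... -> #   bit 16 = 1  t=0,i=10
  .#### -> .   bit 15 = 0  t=3,i=8
  .###. -> .   bit 14 = 0  t=1,i=1
  .##.# -> .   bit 13 = 0  t=0,i=14
  .##.. -> .   bit 12 = 0  t=0,i=3
  .#.## -> #   bit 11 = 1  t=1,i=17
  .#.#. -> .   bit 10 = 0  t=2,i=5
  .#..# -> .   bit 9 = 0  t=1,i=8
  .#... -> #   bit 8 = 1  t=2,i=7
  ..### -> .   bit 7 = 0  t=3,i=7
  ..##. -> #   bit 6 = 1  t=0,i=2
  ..#.# -> .   bit 5 = 0  t=1,i=16
  ..#.. -> .   bit 4 = 0  t=1,i=7
  ...## -> .   bit 3 = 0  t=0,i=6
  ...#. -> #   bit 2 = 1  t=1,i=6
  ....# -> .   bit 1 = 0  t=0,i=11
  ..... -> #   bit 0 = 1  t=2,i=9
  bits 00000110110010010000100101000101 = 113838405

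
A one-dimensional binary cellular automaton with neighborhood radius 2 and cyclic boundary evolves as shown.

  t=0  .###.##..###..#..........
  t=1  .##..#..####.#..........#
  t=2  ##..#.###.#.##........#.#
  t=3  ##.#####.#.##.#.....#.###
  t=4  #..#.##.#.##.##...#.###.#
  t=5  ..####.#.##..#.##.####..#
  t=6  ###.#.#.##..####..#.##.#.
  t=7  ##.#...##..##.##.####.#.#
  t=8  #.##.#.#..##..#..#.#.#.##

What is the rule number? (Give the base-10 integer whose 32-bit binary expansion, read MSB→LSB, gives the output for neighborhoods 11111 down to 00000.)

  nb #####: next=#  (t=3,i=5, bit31=1)
  nb ####.: next=#  (t=1,i=10, bit30=1)
  nb ###.#: next=.  (t=0,i=3, bit29=0)
  nb ###..: next=#  (t=0,i=11, bit28=1)
  nb ##.##: next=.  (t=0,i=4, bit27=0)
  nb ##.#.: next=#  (t=1,i=12, bit26=1)
  nb ##..#: next=.  (t=0,i=7, bit25=0)
  nb ##...: next=#  (t=2,i=14, bit24=1)
  nb #.###: next=#  (t=2,i=6, bit23=1)
  nb #.##.: next=#  (t=0,i=5, bit22=1)
  nb #.#.#: next=.  (t=2,i=10, bit21=0)
  nb #.#..: next=#  (t=1,i=13, bit20=1)
  nb #..##: next=#  (t=0,i=8, bit19=1)
  nb #..#.: next=#  (t=0,i=13, bit18=1)
  nb #...#: next=#  (t=4,i=16, bit17=1)
  nb #....: next=.  (t=0,i=16, bit16=0)
  nb .####: next=.  (t=1,i=9, bit15=0)
  nb .###.: next=#  (t=0,i=2, bit14=1)
  nb .##.#: next=.  (t=3,i=12, bit13=0)
  nb .##..: next=.  (t=0,i=6, bit12=0)
  nb .#.##: next=#  (t=1,i=0, bit11=1)
  nb .#.#.: next=.  (t=6,i=5, bit10=0)
  nb .#..#: next=#  (t=1,i=6, bit9=1)
  nb .#...: next=.  (t=0,i=15, bit8=0)
  nb ..###: next=#  (t=0,i=1, bit7=1)
  nb ..##.: next=#  (t=7,i=7, bit6=1)
  nb ..#.#: next=#  (t=1,i=24, bit5=1)
  nb ..#..: next=.  (t=0,i=14, bit4=0)
  nb ...##: next=.  (t=0,i=0, bit3=0)
  nb ...#.: next=.  (t=1,i=23, bit2=0)
  nb ....#: next=#  (t=0,i=24, bit1=1)
  nb .....: next=.  (t=0,i=17, bit0=0)
  bits 11010101110111100100101011100010 = 3588115170

3588115170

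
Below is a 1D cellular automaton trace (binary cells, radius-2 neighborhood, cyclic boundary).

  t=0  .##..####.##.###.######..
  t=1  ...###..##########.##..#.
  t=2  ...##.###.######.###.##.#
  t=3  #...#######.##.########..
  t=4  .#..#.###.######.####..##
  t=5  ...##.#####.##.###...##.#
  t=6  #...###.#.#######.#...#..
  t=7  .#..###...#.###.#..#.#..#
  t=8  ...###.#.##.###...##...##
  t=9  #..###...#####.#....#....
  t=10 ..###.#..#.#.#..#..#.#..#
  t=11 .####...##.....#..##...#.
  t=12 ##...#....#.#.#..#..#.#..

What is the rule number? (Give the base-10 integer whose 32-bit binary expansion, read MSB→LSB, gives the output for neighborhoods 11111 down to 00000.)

  nb #####: next=#  (t=0,i=19, bit31=1)
  nb ####.: next=.  (t=0,i=7, bit30=0)
  nb ###.#: next=#  (t=0,i=8, bit29=1)
  nb ###..: next=.  (t=0,i=22, bit28=0)
  nb ##.##: next=#  (t=0,i=9, bit27=1)
  nb ##.#.: next=.  (t=2,i=23, bit26=0)
  nb ##..#: next=#  (t=0,i=3, bit25=1)
  nb ##...: next=#  (t=0,i=23, bit24=1)
  nb #.###: next=#  (t=0,i=13, bit23=1)
  nb #.##.: next=#  (t=0,i=10, bit22=1)
  nb #.#.#: next=.  (t=6,i=8, bit21=0)
  nb #.#..: next=.  (t=2,i=24, bit20=0)
  nb #..##: next=#  (t=0,i=4, bit19=1)
  nb #..#.: next=#  (t=1,i=22, bit18=1)
  nb #...#: next=.  (t=0,i=24, bit17=0)
  nb #....: next=.  (t=1,i=0, bit16=0)
  nb .####: next=.  (t=0,i=6, bit15=0)
  nb .###.: next=#  (t=0,i=14, bit14=1)
  nb .##.#: next=#  (t=0,i=11, bit13=1)
  nb .##..: next=.  (t=0,i=2, bit12=0)
  nb .#.##: next=.  (t=4,i=5, bit11=0)
  nb .#.#.: next=.  (t=7,i=0, bit10=0)
  nb .#..#: next=.  (t=4,i=2, bit9=0)
  nb .#...: next=#  (t=1,i=24, bit8=1)
  nb ..###: next=#  (t=0,i=5, bit7=1)
  nb ..##.: next=.  (t=0,i=1, bit6=0)
  nb ..#.#: next=#  (t=4,i=4, bit5=1)
  nb ..#..: next=.  (t=1,i=23, bit4=0)
  nb ...##: next=.  (t=0,i=0, bit3=0)
  nb ...#.: next=#  (t=6,i=21, bit2=1)
  nb ....#: next=.  (t=1,i=1, bit1=0)
  nb .....: next=#  (t=11,i=12, bit0=1)
  bits 10101011110011000110000110100101 = 2882298277

2882298277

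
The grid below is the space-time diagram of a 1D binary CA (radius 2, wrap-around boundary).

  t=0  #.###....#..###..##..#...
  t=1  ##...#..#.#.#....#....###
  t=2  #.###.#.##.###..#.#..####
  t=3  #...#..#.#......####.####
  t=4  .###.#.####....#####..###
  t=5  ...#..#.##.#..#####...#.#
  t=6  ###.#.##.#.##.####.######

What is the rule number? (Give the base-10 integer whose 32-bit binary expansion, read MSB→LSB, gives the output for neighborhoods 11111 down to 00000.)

  #####|#  b31=1 t=1,i=24
  ####.|#  b30=1 t=1,i=0
  ###.#|#  b29=1 t=2,i=0
  ###..|.  b28=0 t=0,i=4
  ##.##|.  b27=0 t=2,i=1
  ##.#.|.  b26=0 t=2,i=5
  ##..#|.  b25=0 t=0,i=15
  ##...|#  b24=1 t=0,i=5
  #.###|.  b23=0 t=0,i=2
  #.##.|.  b22=0 t=2,i=8
  #.#.#|.  b21=0 t=1,i=10
  #.#..|#  b20=1 t=1,i=12
  #..##|.  b19=0 t=0,i=11
  #..#.|.  b18=0 t=0,i=20
  #...#|#  b17=1 t=0,i=23
  #....|.  b16=0 t=0,i=6
  .####|#  b15=1 t=1,i=23
  .###.|.  b14=0 t=0,i=3
  .##.#|#  b13=1 t=2,i=9
  .##..|.  b12=0 t=0,i=18
  .#.##|#  b11=1 t=0,i=1
  .#.#.|#  b10=1 t=1,i=9
  .#..#|#  b9=1 t=0,i=10
  .#...|#  b8=1 t=0,i=22
  ..###|#  b7=1 t=0,i=12
  ..##.|#  b6=1 t=0,i=17
  ..#.#|#  b5=1 t=0,i=0
  ..#..|.  b4=0 t=0,i=9
  ...##|#  b3=1 t=1,i=21
  ...#.|#  b2=1 t=0,i=8
  ....#|.  b1=0 t=0,i=7
  .....|.  b0=0 t=3,i=12
  bits 11100001000100101010111111101100 = 3776098284

3776098284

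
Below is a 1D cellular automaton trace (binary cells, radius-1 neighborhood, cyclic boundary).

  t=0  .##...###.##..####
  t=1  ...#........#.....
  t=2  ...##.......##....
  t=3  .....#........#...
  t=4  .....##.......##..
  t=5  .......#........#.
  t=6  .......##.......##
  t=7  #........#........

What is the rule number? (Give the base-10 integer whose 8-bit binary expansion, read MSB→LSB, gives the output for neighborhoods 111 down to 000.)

  ###|.  b7=0 t=0,i=7
  ##.|.  b6=0 t=0,i=2
  #.#|.  b5=0 t=0,i=0
  #..|#  b4=1 t=0,i=3
  .##|.  b3=0 t=0,i=1
  .#.|#  b2=1 t=1,i=3
  ..#|.  b1=0 t=0,i=5
  ...|.  b0=0 t=0,i=4
  bits 00010100 = 20

20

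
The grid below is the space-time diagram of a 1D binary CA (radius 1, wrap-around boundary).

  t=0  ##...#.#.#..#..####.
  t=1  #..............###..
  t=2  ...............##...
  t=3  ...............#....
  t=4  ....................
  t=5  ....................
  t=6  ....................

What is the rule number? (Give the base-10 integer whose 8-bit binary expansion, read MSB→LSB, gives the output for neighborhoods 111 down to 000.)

  [7] ### => #  t=0,i=16
  [6] ##. => .  t=0,i=1
  [5] #.# => .  t=0,i=6
  [4] #.. => .  t=0,i=2
  [3] .## => #  t=0,i=0
  [2] .#. => .  t=0,i=5
  [1] ..# => .  t=0,i=4
  [0] ... => .  t=0,i=3
  bits 10001000 = 136

136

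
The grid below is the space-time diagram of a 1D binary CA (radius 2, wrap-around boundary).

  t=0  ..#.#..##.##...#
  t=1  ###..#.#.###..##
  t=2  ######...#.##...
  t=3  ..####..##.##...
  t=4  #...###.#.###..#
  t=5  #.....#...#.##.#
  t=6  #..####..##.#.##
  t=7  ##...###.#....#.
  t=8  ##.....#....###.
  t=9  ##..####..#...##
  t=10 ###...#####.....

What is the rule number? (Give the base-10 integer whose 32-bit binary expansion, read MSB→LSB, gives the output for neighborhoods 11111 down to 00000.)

4207153783

  nb #####: next=#  (t=1,i=0, bit31=1)
  nb ####.: next=#  (t=1,i=1, bit30=1)
  nb ###.#: next=#  (t=4,i=6, bit29=1)
  nb ###..: next=#  (t=1,i=2, bit28=1)
  nb ##.##: next=#  (t=0,i=9, bit27=1)
  nb ##.#.: next=.  (t=4,i=7, bit26=0)
  nb ##..#: next=#  (t=1,i=3, bit25=1)
  nb ##...: next=.  (t=0,i=12, bit24=0)
  nb #.###: next=#  (t=1,i=9, bit23=1)
  nb #.##.: next=#  (t=0,i=10, bit22=1)
  nb #.#.#: next=.  (t=1,i=7, bit21=0)
  nb #.#..: next=.  (t=0,i=4, bit20=0)
  nb #..##: next=.  (t=0,i=6, bit19=0)
  nb #..#.: next=#  (t=0,i=1, bit18=1)
  nb #...#: next=.  (t=0,i=13, bit17=0)
  nb #....: next=.  (t=3,i=14, bit16=0)
  nb .####: next=.  (t=1,i=15, bit15=0)
  nb .###.: next=.  (t=1,i=10, bit14=0)
  nb .##.#: next=.  (t=0,i=8, bit13=0)
  nb .##..: next=#  (t=0,i=11, bit12=1)
  nb .#.##: next=.  (t=1,i=8, bit11=0)
  nb .#.#.: next=.  (t=0,i=3, bit10=0)
  nb .#..#: next=#  (t=0,i=0, bit9=1)
  nb .#...: next=.  (t=5,i=7, bit8=0)
  nb ..###: next=.  (t=1,i=14, bit7=0)
  nb ..##.: next=#  (t=0,i=7, bit6=1)
  nb ..#.#: next=#  (t=0,i=2, bit5=1)
  nb ..#..: next=#  (t=0,i=15, bit4=1)
  nb ...##: next=.  (t=2,i=15, bit3=0)
  nb ...#.: next=#  (t=0,i=14, bit2=1)
  nb ....#: next=#  (t=3,i=0, bit1=1)
  nb .....: next=#  (t=3,i=15, bit0=1)
  bits 11111010110001000001001001110111 = 4207153783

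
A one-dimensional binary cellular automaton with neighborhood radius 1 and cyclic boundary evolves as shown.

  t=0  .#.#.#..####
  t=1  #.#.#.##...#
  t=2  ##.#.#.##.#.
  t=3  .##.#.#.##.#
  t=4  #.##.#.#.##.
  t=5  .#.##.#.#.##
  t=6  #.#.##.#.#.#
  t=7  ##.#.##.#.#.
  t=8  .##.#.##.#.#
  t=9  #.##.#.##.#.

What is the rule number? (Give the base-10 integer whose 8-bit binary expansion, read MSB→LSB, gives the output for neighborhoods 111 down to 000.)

114

  ###|.  b7=0 t=0,i=9
  ##.|#  b6=1 t=0,i=11
  #.#|#  b5=1 t=0,i=0
  #..|#  b4=1 t=0,i=6
  .##|.  b3=0 t=0,i=8
  .#.|.  b2=0 t=0,i=1
  ..#|#  b1=1 t=0,i=7
  ...|.  b0=0 t=1,i=9
  bits 01110010 = 114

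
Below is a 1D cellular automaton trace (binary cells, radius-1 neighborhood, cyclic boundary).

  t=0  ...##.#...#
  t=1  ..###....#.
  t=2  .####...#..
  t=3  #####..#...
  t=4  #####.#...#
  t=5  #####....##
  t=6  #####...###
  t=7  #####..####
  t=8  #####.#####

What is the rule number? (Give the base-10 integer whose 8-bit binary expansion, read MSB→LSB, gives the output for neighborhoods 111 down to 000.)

  [7] ### => #  t=1,i=3
  [6] ##. => #  t=0,i=4
  [5] #.# => .  t=0,i=5
  [4] #.. => .  t=0,i=0
  [3] .## => #  t=0,i=3
  [2] .#. => .  t=0,i=6
  [1] ..# => #  t=0,i=2
  [0] ... => .  t=0,i=1
  bits 11001010 = 202

202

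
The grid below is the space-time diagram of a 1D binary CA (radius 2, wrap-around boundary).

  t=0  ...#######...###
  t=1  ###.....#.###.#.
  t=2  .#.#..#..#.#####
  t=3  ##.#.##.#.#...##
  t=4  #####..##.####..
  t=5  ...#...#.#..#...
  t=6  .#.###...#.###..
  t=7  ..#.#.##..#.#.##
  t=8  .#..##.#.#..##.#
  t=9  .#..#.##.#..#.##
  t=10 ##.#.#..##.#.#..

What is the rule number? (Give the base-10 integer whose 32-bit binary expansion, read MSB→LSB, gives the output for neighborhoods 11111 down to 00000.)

  [31] ##### => .  t=0,i=5
  [30] ####. => #  t=0,i=8
  [29] ###.# => #  t=1,i=12
  [28] ###.. => .  t=0,i=9
  [27] ##.## => #  t=4,i=9
  [26] ##.#. => #  t=1,i=13
  [25] ##..# => .  t=4,i=5
  [24] ##... => #  t=0,i=0
  [23] #.### => .  t=1,i=0
  [22] #.##. => .  t=3,i=5
  [21] #.#.# => #  t=1,i=14
  [20] #.#.. => #  t=2,i=3
  [19] #..## => .  t=4,i=6
  [18] #..#. => #  t=2,i=5
  [17] #...# => #  t=0,i=1
  [16] #.... => .  t=1,i=4
  [15] .#### => .  t=0,i=4
  [14] .###. => #  t=0,i=14
  [13] .##.# => .  t=3,i=6
  [12] .##.. => #  t=7,i=7
  [11] .#.## => #  t=1,i=9
  [10] .#.#. => .  t=2,i=2
  [9] .#..# => .  t=2,i=4
  [8] .#... => #  t=3,i=11
  [7] ..### => .  t=0,i=3
  [6] ..##. => #  t=4,i=7
  [5] ..#.# => .  t=1,i=8
  [4] ..#.. => #  t=2,i=6
  [3] ...## => #  t=0,i=2
  [2] ...#. => .  t=1,i=7
  [1] ....# => #  t=1,i=6
  [0] ..... => .  t=1,i=5
  bits 01101101001101100101100101011010 = 1832278362

1832278362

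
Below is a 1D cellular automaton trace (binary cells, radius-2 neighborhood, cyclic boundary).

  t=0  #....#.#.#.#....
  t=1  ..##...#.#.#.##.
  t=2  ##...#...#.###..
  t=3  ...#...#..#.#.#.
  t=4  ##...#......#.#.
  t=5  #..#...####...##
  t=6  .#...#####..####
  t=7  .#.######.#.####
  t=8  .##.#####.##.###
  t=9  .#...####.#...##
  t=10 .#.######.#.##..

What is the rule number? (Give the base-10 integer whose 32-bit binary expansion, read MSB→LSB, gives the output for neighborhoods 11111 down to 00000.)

3799238795

  #####|#  b31=1 t=6,i=7
  ####.|#  b30=1 t=5,i=9
  ###.#|#  b29=1 t=6,i=15
  ###..|.  b28=0 t=2,i=13
  ##.##|.  b27=0 t=8,i=0
  ##.#.|.  b26=0 t=6,i=0
  ##..#|#  b25=1 t=2,i=14
  ##...|.  b24=0 t=1,i=4
  #.###|.  b23=0 t=2,i=11
  #.##.|#  b22=1 t=1,i=13
  #.#.#|#  b21=1 t=0,i=7
  #.#..|#  b20=1 t=0,i=11
  #..##|.  b19=0 t=2,i=15
  #..#.|.  b18=0 t=3,i=9
  #...#|#  b17=1 t=1,i=0
  #....|#  b16=1 t=0,i=2
  .####|#  b15=1 t=5,i=8
  .###.|#  b14=1 t=2,i=12
  .##.#|.  b13=0 t=8,i=2
  .##..|.  b12=0 t=1,i=3
  .#.##|#  b11=1 t=1,i=12
  .#.#.|.  b10=0 t=0,i=6
  .#..#|.  b9=0 t=3,i=8
  .#...|.  b8=0 t=0,i=1
  ..###|#  b7=1 t=5,i=7
  ..##.|.  b6=0 t=1,i=2
  ..#.#|.  b5=0 t=0,i=5
  ..#..|.  b4=0 t=0,i=0
  ...##|#  b3=1 t=1,i=1
  ...#.|.  b2=0 t=0,i=4
  ....#|#  b1=1 t=0,i=3
  .....|#  b0=1 t=4,i=8
  bits 11100010011100111100100010001011 = 3799238795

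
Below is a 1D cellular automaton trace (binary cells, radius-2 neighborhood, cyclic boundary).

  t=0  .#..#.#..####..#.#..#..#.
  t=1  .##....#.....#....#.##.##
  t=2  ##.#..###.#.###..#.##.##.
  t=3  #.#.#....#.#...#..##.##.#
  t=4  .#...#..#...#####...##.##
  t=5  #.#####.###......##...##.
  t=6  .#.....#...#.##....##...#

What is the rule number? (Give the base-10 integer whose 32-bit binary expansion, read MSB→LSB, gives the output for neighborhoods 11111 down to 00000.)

255986453

  ##### -> .   bit 31 = 0  t=4,i=14
  ####. -> .   bit 30 = 0  t=0,i=11
  ###.# -> .   bit 29 = 0  t=2,i=8
  ###.. -> .   bit 28 = 0  t=0,i=12
  ##.## -> #   bit 27 = 1  t=1,i=0
  ##.#. -> #   bit 26 = 1  t=2,i=2
  ##..# -> #   bit 25 = 1  t=0,i=13
  ##... -> #   bit 24 = 1  t=1,i=3
  #.### -> .   bit 23 = 0  t=2,i=12
  #.##. -> #   bit 22 = 1  t=1,i=1
  #.#.# -> .   bit 21 = 0  t=2,i=10
  #.#.. -> .   bit 20 = 0  t=0,i=6
  #..## -> .   bit 19 = 0  t=0,i=8
  #..#. -> .   bit 18 = 0  t=0,i=0
  #...# -> #   bit 17 = 1  t=3,i=13
  #.... -> .   bit 16 = 0  t=1,i=4
  .#### -> .   bit 15 = 0  t=0,i=10
  .###. -> .   bit 14 = 0  t=2,i=7
  .##.# -> .   bit 13 = 0  t=1,i=21
  .##.. -> .   bit 12 = 0  t=1,i=2
  .#.## -> #   bit 11 = 1  t=1,i=19
  .#.#. -> .   bit 10 = 0  t=0,i=5
  .#..# -> #   bit 9 = 1  t=0,i=2
  .#... -> #   bit 8 = 1  t=1,i=8
  ..### -> .   bit 7 = 0  t=0,i=9
  ..##. -> .   bit 6 = 0  t=3,i=18
  ..#.# -> .   bit 5 = 0  t=0,i=4
  ..#.. -> #   bit 4 = 1  t=0,i=1
  ...## -> .   bit 3 = 0  t=4,i=11
  ...#. -> #   bit 2 = 1  t=1,i=6
  ....# -> .   bit 1 = 0  t=1,i=5
  ..... -> #   bit 0 = 1  t=1,i=10
  bits 00001111010000100000101100010101 = 255986453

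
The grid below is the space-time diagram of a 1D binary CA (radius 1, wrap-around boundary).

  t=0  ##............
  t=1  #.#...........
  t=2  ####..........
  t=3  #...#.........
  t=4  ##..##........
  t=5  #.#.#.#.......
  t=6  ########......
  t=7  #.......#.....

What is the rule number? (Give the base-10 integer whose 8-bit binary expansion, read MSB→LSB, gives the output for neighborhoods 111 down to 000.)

  ### -> .   bit 7 = 0  t=2,i=1
  ##. -> .   bit 6 = 0  t=0,i=1
  #.# -> #   bit 5 = 1  t=1,i=1
  #.. -> #   bit 4 = 1  t=0,i=2
  .## -> #   bit 3 = 1  t=0,i=0
  .#. -> #   bit 2 = 1  t=1,i=0
  ..# -> .   bit 1 = 0  t=0,i=13
  ... -> .   bit 0 = 0  t=0,i=3
  bits 00111100 = 60

60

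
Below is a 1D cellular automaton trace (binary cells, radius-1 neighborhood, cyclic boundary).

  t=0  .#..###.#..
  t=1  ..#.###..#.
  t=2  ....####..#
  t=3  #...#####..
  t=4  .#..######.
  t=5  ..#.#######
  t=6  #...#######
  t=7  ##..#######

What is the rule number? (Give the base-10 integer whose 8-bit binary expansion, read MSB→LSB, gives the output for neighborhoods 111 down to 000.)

  ### -> #   bit 7 = 1  t=0,i=5
  ##. -> #   bit 6 = 1  t=0,i=6
  #.# -> .   bit 5 = 0  t=0,i=7
  #.. -> #   bit 4 = 1  t=0,i=2
  .## -> #   bit 3 = 1  t=0,i=4
  .#. -> .   bit 2 = 0  t=0,i=1
  ..# -> .   bit 1 = 0  t=0,i=0
  ... -> .   bit 0 = 0  t=0,i=10
  bits 11011000 = 216

216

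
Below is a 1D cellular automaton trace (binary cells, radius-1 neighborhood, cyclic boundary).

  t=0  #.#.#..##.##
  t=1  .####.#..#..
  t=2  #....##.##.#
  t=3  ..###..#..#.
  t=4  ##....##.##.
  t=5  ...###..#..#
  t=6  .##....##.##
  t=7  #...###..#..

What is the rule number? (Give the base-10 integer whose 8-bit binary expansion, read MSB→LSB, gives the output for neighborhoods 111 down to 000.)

39

  ### -> .   bit 7 = 0  t=0,i=11
  ##. -> .   bit 6 = 0  t=0,i=0
  #.# -> #   bit 5 = 1  t=0,i=1
  #.. -> .   bit 4 = 0  t=0,i=5
  .## -> .   bit 3 = 0  t=0,i=7
  .#. -> #   bit 2 = 1  t=0,i=2
  ..# -> #   bit 1 = 1  t=0,i=6
  ... -> #   bit 0 = 1  t=1,i=11
  bits 00100111 = 39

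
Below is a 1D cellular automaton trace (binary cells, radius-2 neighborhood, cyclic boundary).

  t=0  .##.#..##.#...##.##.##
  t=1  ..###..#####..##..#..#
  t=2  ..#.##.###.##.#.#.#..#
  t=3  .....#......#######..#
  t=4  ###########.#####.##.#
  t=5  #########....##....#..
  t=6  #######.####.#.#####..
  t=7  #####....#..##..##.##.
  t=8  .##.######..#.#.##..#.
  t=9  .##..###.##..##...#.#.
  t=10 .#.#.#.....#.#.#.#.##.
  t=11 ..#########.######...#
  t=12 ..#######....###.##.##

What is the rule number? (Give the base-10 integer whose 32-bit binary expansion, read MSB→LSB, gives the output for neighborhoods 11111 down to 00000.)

2536613335

  nb #####: next=#  (t=1,i=9, bit31=1)
  nb ####.: next=.  (t=1,i=10, bit30=0)
  nb ###.#: next=.  (t=2,i=9, bit29=0)
  nb ###..: next=#  (t=1,i=4, bit28=1)
  nb ##.##: next=.  (t=0,i=0, bit27=0)
  nb ##.#.: next=#  (t=0,i=3, bit26=1)
  nb ##..#: next=#  (t=1,i=5, bit25=1)
  nb ##...: next=#  (t=5,i=9, bit24=1)
  nb #.###: next=.  (t=2,i=7, bit23=0)
  nb #.##.: next=.  (t=0,i=1, bit22=0)
  nb #.#.#: next=#  (t=2,i=14, bit21=1)
  nb #.#..: next=#  (t=0,i=4, bit20=1)
  nb #..##: next=.  (t=0,i=6, bit19=0)
  nb #..#.: next=.  (t=1,i=17, bit18=0)
  nb #...#: next=.  (t=0,i=12, bit17=0)
  nb #....: next=#  (t=3,i=1, bit16=1)
  nb .####: next=#  (t=1,i=8, bit15=1)
  nb .###.: next=.  (t=1,i=3, bit14=0)
  nb .##.#: next=#  (t=0,i=2, bit13=1)
  nb .##..: next=.  (t=1,i=15, bit12=0)
  nb .#.##: next=.  (t=2,i=3, bit11=0)
  nb .#.#.: next=#  (t=2,i=15, bit10=1)
  nb .#..#: next=.  (t=0,i=5, bit9=0)
  nb .#...: next=#  (t=0,i=11, bit8=1)
  nb ..###: next=#  (t=1,i=2, bit7=1)
  nb ..##.: next=#  (t=0,i=7, bit6=1)
  nb ..#.#: next=.  (t=2,i=2, bit5=0)
  nb ..#..: next=#  (t=1,i=18, bit4=1)
  nb ...##: next=.  (t=0,i=13, bit3=0)
  nb ...#.: next=#  (t=3,i=4, bit2=1)
  nb ....#: next=#  (t=3,i=3, bit1=1)
  nb .....: next=#  (t=3,i=2, bit0=1)
  bits 10010111001100011010010111010111 = 2536613335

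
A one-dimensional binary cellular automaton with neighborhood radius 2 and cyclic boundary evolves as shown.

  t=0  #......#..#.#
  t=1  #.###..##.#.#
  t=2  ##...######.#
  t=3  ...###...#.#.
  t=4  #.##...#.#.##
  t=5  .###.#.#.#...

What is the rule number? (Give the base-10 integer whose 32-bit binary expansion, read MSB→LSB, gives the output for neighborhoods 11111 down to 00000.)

  [31] ##### => .  t=2,i=7
  [30] ####. => #  t=2,i=9
  [29] ###.# => .  t=2,i=10
  [28] ###.. => .  t=1,i=4
  [27] ##.## => #  t=1,i=1
  [26] ##.#. => #  t=1,i=9
  [25] ##..# => #  t=1,i=5
  [24] ##... => .  t=0,i=1
  [23] #.### => .  t=1,i=2
  [22] #.##. => #  t=0,i=12
  [21] #.#.# => #  t=1,i=10
  [20] #.#.. => #  t=3,i=11
  [19] #..## => #  t=1,i=6
  [18] #..#. => .  t=0,i=9
  [17] #...# => #  t=2,i=3
  [16] #.... => #  t=0,i=2
  [15] .#### => .  t=2,i=6
  [14] .###. => .  t=1,i=3
  [13] .##.# => #  t=1,i=0
  [12] .##.. => #  t=0,i=0
  [11] .#.## => .  t=0,i=11
  [10] .#.#. => .  t=3,i=10
  [9] .#..# => #  t=0,i=8
  [8] .#... => #  t=3,i=12
  [7] ..### => #  t=2,i=5
  [6] ..##. => #  t=1,i=7
  [5] ..#.# => #  t=0,i=10
  [4] ..#.. => #  t=0,i=7
  [3] ...## => #  t=2,i=4
  [2] ...#. => .  t=0,i=6
  [1] ....# => .  t=0,i=5
  [0] ..... => #  t=0,i=3
  bits 01001110011110110011001111111001 = 1316697081

1316697081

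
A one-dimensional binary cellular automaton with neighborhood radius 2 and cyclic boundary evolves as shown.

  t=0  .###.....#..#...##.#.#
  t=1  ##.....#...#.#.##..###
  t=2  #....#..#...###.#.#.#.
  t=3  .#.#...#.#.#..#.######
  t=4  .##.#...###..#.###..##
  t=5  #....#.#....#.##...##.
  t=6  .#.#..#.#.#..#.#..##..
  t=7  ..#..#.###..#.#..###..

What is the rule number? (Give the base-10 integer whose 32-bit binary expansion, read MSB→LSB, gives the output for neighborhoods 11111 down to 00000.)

1756142922

  #####|.  b31=0 t=1,i=21
  ####.|#  b30=1 t=1,i=0
  ###.#|#  b29=1 t=2,i=14
  ###..|.  b28=0 t=0,i=3
  ##.##|#  b27=1 t=4,i=0
  ##.#.|.  b26=0 t=0,i=18
  ##..#|.  b25=0 t=1,i=17
  ##...|.  b24=0 t=0,i=4
  #.###|#  b23=1 t=0,i=1
  #.##.|.  b22=0 t=1,i=15
  #.#.#|#  b21=1 t=0,i=19
  #.#..|.  b20=0 t=2,i=0
  #..##|#  b19=1 t=1,i=18
  #..#.|#  b18=1 t=0,i=11
  #...#|.  b17=0 t=0,i=14
  #....|.  b16=0 t=0,i=5
  .####|#  b15=1 t=1,i=20
  .###.|.  b14=0 t=0,i=2
  .##.#|.  b13=0 t=0,i=17
  .##..|#  b12=1 t=1,i=16
  .#.##|#  b11=1 t=0,i=0
  .#.#.|#  b10=1 t=0,i=20
  .#..#|.  b9=0 t=0,i=10
  .#...|#  b8=1 t=0,i=13
  ..###|.  b7=0 t=1,i=19
  ..##.|#  b6=1 t=0,i=16
  ..#.#|.  b5=0 t=1,i=11
  ..#..|.  b4=0 t=0,i=9
  ...##|#  b3=1 t=0,i=15
  ...#.|.  b2=0 t=0,i=8
  ....#|#  b1=1 t=0,i=7
  .....|.  b0=0 t=0,i=6
  bits 01101000101011001001110101001010 = 1756142922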